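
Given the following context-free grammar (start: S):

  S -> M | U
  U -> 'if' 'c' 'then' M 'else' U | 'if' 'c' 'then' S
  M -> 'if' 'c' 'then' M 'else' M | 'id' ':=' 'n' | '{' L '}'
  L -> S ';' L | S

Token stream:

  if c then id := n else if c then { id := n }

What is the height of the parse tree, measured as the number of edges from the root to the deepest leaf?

[S [U if c then [M id := n] else [U if c then [S [M { [L [S [M id := n]]] }]]]]]

8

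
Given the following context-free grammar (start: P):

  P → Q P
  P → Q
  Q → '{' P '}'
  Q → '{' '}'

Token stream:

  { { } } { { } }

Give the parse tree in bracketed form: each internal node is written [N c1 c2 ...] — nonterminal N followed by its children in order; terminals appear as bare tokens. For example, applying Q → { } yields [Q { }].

[P [Q { [P [Q { }]] }] [P [Q { [P [Q { }]] }]]]

P
Q P
{ P } P
{ Q } P
{ { } } P
{ { } } Q
{ { } } { P }
{ { } } { Q }
{ { } } { { } }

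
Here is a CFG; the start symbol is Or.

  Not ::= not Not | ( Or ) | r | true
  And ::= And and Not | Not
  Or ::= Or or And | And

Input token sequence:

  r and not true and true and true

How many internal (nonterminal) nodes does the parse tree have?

10

[Or [And [And [And [And [Not r]] and [Not not [Not true]]] and [Not true]] and [Not true]]]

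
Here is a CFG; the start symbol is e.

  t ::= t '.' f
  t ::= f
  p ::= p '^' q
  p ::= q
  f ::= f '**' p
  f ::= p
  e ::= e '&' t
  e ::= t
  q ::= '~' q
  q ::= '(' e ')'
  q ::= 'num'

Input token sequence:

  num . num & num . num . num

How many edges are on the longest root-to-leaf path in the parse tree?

[e [e [t [t [f [p [q num]]]] . [f [p [q num]]]]] & [t [t [t [f [p [q num]]]] . [f [p [q num]]]] . [f [p [q num]]]]]

7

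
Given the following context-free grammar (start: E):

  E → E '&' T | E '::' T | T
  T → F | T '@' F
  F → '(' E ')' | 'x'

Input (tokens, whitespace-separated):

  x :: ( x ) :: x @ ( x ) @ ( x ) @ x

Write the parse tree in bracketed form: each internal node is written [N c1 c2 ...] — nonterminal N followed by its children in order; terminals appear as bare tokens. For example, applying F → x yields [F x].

[E [E [E [T [F x]]] :: [T [F ( [E [T [F x]]] )]]] :: [T [T [T [T [F x]] @ [F ( [E [T [F x]]] )]] @ [F ( [E [T [F x]]] )]] @ [F x]]]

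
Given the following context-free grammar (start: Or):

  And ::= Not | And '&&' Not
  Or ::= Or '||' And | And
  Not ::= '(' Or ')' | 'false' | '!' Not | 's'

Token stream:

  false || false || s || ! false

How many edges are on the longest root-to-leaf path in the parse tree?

6

[Or [Or [Or [Or [And [Not false]]] || [And [Not false]]] || [And [Not s]]] || [And [Not ! [Not false]]]]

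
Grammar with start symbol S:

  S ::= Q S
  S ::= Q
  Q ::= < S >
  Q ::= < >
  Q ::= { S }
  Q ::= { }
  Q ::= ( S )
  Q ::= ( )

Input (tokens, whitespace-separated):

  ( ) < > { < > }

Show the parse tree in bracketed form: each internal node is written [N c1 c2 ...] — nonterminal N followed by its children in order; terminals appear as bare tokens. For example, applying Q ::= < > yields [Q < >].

S
Q S
( ) S
( ) Q S
( ) < > S
( ) < > Q
( ) < > { S }
( ) < > { Q }
( ) < > { < > }

[S [Q ( )] [S [Q < >] [S [Q { [S [Q < >]] }]]]]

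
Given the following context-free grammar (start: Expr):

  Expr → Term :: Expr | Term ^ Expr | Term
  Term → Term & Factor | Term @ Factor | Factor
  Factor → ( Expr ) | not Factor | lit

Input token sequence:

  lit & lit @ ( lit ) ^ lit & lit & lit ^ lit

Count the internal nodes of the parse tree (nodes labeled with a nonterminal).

20

[Expr [Term [Term [Term [Factor lit]] & [Factor lit]] @ [Factor ( [Expr [Term [Factor lit]]] )]] ^ [Expr [Term [Term [Term [Factor lit]] & [Factor lit]] & [Factor lit]] ^ [Expr [Term [Factor lit]]]]]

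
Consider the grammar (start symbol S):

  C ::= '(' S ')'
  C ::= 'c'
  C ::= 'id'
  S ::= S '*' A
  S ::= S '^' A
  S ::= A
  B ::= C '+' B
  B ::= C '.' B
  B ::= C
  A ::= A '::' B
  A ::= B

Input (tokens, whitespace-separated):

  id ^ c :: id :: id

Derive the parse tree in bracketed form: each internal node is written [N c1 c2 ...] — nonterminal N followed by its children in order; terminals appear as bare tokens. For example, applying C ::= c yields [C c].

[S [S [A [B [C id]]]] ^ [A [A [A [B [C c]]] :: [B [C id]]] :: [B [C id]]]]

S
S ^ A
A ^ A
B ^ A
C ^ A
id ^ A
id ^ A :: B
id ^ A :: B :: B
id ^ B :: B :: B
id ^ C :: B :: B
id ^ c :: B :: B
id ^ c :: C :: B
id ^ c :: id :: B
id ^ c :: id :: C
id ^ c :: id :: id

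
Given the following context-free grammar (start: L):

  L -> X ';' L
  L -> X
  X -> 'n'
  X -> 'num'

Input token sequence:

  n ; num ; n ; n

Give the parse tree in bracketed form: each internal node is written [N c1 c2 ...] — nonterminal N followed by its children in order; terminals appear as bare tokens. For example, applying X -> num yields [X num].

L
X ; L
n ; L
n ; X ; L
n ; num ; L
n ; num ; X ; L
n ; num ; n ; L
n ; num ; n ; X
n ; num ; n ; n

[L [X n] ; [L [X num] ; [L [X n] ; [L [X n]]]]]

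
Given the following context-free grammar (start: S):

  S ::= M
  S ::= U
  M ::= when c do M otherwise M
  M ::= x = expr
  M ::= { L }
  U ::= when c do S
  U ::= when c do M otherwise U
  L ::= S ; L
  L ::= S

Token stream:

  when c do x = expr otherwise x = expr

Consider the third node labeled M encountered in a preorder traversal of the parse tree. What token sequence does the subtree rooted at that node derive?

x = expr

[S [M when c do [M x = expr] otherwise [M x = expr]]]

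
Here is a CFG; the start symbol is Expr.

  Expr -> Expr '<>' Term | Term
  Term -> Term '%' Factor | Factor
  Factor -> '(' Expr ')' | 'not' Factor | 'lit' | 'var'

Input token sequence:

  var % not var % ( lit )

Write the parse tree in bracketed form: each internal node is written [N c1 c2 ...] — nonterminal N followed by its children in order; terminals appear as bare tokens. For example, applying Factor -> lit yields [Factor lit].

Expr
Term
Term % Factor
Term % Factor % Factor
Factor % Factor % Factor
var % Factor % Factor
var % not Factor % Factor
var % not var % Factor
var % not var % ( Expr )
var % not var % ( Term )
var % not var % ( Factor )
var % not var % ( lit )

[Expr [Term [Term [Term [Factor var]] % [Factor not [Factor var]]] % [Factor ( [Expr [Term [Factor lit]]] )]]]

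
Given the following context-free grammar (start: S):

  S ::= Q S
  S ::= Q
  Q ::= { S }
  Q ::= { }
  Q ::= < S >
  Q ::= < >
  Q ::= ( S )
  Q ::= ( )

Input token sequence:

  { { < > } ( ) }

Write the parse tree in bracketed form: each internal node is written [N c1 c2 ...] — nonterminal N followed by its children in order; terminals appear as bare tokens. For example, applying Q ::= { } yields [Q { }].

S
Q
{ S }
{ Q S }
{ { S } S }
{ { Q } S }
{ { < > } S }
{ { < > } Q }
{ { < > } ( ) }

[S [Q { [S [Q { [S [Q < >]] }] [S [Q ( )]]] }]]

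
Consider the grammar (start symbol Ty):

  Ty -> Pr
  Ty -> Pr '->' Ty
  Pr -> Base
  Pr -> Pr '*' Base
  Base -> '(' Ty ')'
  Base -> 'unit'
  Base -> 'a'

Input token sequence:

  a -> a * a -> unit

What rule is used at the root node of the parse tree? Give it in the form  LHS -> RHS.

Ty -> Pr '->' Ty

[Ty [Pr [Base a]] -> [Ty [Pr [Pr [Base a]] * [Base a]] -> [Ty [Pr [Base unit]]]]]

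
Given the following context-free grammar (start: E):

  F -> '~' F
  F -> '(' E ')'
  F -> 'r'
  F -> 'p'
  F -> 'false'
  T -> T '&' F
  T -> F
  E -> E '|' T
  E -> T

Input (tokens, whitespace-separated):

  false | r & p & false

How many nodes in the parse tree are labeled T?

4

[E [E [T [F false]]] | [T [T [T [F r]] & [F p]] & [F false]]]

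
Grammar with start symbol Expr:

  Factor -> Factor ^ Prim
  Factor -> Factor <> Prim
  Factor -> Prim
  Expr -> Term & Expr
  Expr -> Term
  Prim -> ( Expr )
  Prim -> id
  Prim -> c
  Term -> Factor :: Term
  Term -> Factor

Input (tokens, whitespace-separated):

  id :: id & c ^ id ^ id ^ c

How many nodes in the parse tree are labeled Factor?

6

[Expr [Term [Factor [Prim id]] :: [Term [Factor [Prim id]]]] & [Expr [Term [Factor [Factor [Factor [Factor [Prim c]] ^ [Prim id]] ^ [Prim id]] ^ [Prim c]]]]]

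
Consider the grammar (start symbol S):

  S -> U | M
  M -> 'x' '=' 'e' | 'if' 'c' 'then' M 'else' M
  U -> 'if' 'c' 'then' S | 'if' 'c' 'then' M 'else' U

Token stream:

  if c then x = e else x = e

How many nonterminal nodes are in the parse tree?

4

[S [M if c then [M x = e] else [M x = e]]]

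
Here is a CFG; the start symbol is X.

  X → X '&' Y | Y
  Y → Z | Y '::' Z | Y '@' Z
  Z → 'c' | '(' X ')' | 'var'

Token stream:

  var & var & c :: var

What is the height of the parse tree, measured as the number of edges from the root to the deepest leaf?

[X [X [X [Y [Z var]]] & [Y [Z var]]] & [Y [Y [Z c]] :: [Z var]]]

5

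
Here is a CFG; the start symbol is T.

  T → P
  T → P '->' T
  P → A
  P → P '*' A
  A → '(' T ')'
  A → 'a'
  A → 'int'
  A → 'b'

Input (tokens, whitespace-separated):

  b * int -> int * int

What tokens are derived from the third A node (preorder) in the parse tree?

int

[T [P [P [A b]] * [A int]] -> [T [P [P [A int]] * [A int]]]]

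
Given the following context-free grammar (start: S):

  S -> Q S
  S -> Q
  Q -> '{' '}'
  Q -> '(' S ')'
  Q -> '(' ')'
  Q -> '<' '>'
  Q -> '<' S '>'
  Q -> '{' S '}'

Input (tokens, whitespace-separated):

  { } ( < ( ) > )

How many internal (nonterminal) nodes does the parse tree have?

[S [Q { }] [S [Q ( [S [Q < [S [Q ( )]] >]] )]]]

8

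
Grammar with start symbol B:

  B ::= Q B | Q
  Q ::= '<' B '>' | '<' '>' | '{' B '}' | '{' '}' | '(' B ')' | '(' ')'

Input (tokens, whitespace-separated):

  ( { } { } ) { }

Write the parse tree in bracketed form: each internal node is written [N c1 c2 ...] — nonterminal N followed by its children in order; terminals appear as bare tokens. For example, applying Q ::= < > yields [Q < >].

B
Q B
( B ) B
( Q B ) B
( { } B ) B
( { } Q ) B
( { } { } ) B
( { } { } ) Q
( { } { } ) { }

[B [Q ( [B [Q { }] [B [Q { }]]] )] [B [Q { }]]]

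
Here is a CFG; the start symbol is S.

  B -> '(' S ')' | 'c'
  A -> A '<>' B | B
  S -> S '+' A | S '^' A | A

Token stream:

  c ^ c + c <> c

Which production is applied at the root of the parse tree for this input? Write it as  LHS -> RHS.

[S [S [S [A [B c]]] ^ [A [B c]]] + [A [A [B c]] <> [B c]]]

S -> S '+' A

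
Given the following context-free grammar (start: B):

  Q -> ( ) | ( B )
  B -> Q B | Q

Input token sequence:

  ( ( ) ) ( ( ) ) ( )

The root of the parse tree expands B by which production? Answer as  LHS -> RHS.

B -> Q B

[B [Q ( [B [Q ( )]] )] [B [Q ( [B [Q ( )]] )] [B [Q ( )]]]]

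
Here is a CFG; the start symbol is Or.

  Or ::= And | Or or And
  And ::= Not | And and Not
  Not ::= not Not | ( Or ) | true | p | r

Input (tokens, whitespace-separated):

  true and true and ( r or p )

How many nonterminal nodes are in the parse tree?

[Or [And [And [And [Not true]] and [Not true]] and [Not ( [Or [Or [And [Not r]]] or [And [Not p]]] )]]]

13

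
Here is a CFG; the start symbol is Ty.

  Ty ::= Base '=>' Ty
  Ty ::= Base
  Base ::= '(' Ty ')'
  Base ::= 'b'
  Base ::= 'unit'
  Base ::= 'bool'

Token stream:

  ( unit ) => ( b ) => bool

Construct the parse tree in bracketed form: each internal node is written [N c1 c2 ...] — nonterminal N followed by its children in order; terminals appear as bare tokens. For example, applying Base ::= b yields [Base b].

[Ty [Base ( [Ty [Base unit]] )] => [Ty [Base ( [Ty [Base b]] )] => [Ty [Base bool]]]]

Ty
Base => Ty
( Ty ) => Ty
( Base ) => Ty
( unit ) => Ty
( unit ) => Base => Ty
( unit ) => ( Ty ) => Ty
( unit ) => ( Base ) => Ty
( unit ) => ( b ) => Ty
( unit ) => ( b ) => Base
( unit ) => ( b ) => bool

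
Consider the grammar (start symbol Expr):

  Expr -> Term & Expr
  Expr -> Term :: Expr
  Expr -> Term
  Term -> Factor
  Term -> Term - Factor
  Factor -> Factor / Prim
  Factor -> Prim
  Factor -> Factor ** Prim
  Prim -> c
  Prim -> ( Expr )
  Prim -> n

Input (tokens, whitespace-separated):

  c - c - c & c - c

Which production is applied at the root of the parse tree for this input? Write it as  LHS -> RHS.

Expr -> Term & Expr

[Expr [Term [Term [Term [Factor [Prim c]]] - [Factor [Prim c]]] - [Factor [Prim c]]] & [Expr [Term [Term [Factor [Prim c]]] - [Factor [Prim c]]]]]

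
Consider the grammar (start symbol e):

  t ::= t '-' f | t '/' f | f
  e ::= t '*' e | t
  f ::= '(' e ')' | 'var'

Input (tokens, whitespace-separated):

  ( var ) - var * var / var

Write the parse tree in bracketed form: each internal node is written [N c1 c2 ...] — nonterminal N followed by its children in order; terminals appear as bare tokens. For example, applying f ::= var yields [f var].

e
t * e
t - f * e
f - f * e
( e ) - f * e
( t ) - f * e
( f ) - f * e
( var ) - f * e
( var ) - var * e
( var ) - var * t
( var ) - var * t / f
( var ) - var * f / f
( var ) - var * var / f
( var ) - var * var / var

[e [t [t [f ( [e [t [f var]]] )]] - [f var]] * [e [t [t [f var]] / [f var]]]]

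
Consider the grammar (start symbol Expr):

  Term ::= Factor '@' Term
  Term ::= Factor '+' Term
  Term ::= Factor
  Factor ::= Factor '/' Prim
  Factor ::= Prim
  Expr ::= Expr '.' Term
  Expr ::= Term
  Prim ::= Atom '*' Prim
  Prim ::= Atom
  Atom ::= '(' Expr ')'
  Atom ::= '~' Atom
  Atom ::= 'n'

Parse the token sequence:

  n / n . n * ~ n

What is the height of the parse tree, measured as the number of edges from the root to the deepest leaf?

7

[Expr [Expr [Term [Factor [Factor [Prim [Atom n]]] / [Prim [Atom n]]]]] . [Term [Factor [Prim [Atom n] * [Prim [Atom ~ [Atom n]]]]]]]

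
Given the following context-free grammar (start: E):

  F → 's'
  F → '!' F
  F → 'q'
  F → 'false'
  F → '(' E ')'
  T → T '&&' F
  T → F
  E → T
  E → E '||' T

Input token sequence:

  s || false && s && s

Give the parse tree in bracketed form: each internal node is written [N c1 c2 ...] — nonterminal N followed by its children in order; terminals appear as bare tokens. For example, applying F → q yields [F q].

E
E || T
T || T
F || T
s || T
s || T && F
s || T && F && F
s || F && F && F
s || false && F && F
s || false && s && F
s || false && s && s

[E [E [T [F s]]] || [T [T [T [F false]] && [F s]] && [F s]]]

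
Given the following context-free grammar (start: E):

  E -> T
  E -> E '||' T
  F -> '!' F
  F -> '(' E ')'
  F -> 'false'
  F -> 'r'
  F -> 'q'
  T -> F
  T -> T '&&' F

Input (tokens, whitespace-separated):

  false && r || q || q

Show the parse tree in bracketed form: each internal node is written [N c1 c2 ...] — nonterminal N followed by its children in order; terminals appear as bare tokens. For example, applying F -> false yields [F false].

E
E || T
E || T || T
T || T || T
T && F || T || T
F && F || T || T
false && F || T || T
false && r || T || T
false && r || F || T
false && r || q || T
false && r || q || F
false && r || q || q

[E [E [E [T [T [F false]] && [F r]]] || [T [F q]]] || [T [F q]]]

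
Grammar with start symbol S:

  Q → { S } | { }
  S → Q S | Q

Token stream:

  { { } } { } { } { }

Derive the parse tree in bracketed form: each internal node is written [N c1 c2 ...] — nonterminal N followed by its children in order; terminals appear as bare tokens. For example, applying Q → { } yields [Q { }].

[S [Q { [S [Q { }]] }] [S [Q { }] [S [Q { }] [S [Q { }]]]]]

S
Q S
{ S } S
{ Q } S
{ { } } S
{ { } } Q S
{ { } } { } S
{ { } } { } Q S
{ { } } { } { } S
{ { } } { } { } Q
{ { } } { } { } { }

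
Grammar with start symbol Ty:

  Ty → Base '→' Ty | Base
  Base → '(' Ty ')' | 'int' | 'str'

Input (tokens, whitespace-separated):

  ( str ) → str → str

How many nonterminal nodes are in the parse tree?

8

[Ty [Base ( [Ty [Base str]] )] → [Ty [Base str] → [Ty [Base str]]]]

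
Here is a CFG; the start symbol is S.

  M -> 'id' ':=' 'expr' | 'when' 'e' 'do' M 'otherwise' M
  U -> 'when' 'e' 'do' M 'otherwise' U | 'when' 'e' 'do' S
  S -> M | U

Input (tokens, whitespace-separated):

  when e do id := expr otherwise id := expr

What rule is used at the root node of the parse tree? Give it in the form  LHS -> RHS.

[S [M when e do [M id := expr] otherwise [M id := expr]]]

S -> M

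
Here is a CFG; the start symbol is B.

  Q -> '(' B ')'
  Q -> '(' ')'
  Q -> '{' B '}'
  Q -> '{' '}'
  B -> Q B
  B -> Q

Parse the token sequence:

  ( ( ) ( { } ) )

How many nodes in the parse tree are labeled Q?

4

[B [Q ( [B [Q ( )] [B [Q ( [B [Q { }]] )]]] )]]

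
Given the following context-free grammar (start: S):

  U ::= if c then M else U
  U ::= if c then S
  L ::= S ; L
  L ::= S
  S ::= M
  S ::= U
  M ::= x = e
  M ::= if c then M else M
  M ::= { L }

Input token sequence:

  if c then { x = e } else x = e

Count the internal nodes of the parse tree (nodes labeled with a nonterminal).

[S [M if c then [M { [L [S [M x = e]]] }] else [M x = e]]]

7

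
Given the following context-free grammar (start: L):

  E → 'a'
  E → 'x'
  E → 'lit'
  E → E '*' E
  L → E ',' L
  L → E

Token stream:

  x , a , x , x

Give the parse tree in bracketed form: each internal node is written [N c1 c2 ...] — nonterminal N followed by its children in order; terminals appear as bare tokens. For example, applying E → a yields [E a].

[L [E x] , [L [E a] , [L [E x] , [L [E x]]]]]

L
E , L
x , L
x , E , L
x , a , L
x , a , E , L
x , a , x , L
x , a , x , E
x , a , x , x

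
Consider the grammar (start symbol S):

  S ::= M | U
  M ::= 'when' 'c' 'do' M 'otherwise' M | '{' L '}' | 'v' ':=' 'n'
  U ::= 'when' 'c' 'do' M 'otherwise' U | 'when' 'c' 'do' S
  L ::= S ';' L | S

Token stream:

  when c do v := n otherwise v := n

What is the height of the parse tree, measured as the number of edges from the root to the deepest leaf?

[S [M when c do [M v := n] otherwise [M v := n]]]

3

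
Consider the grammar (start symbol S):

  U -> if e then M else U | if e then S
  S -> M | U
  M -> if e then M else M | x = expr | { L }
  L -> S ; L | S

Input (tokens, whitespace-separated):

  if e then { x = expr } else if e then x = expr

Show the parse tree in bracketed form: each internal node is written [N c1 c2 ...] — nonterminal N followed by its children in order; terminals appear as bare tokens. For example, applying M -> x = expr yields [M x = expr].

[S [U if e then [M { [L [S [M x = expr]]] }] else [U if e then [S [M x = expr]]]]]

S
U
if e then M else U
if e then { L } else U
if e then { S } else U
if e then { M } else U
if e then { x = expr } else U
if e then { x = expr } else if e then S
if e then { x = expr } else if e then M
if e then { x = expr } else if e then x = expr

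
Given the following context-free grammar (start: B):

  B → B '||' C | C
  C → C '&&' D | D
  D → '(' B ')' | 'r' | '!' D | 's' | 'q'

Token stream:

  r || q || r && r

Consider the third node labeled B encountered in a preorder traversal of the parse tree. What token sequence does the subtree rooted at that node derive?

r

[B [B [B [C [D r]]] || [C [D q]]] || [C [C [D r]] && [D r]]]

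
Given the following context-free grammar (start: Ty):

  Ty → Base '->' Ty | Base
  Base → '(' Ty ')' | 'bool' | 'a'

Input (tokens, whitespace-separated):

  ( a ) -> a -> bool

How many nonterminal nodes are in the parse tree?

8

[Ty [Base ( [Ty [Base a]] )] -> [Ty [Base a] -> [Ty [Base bool]]]]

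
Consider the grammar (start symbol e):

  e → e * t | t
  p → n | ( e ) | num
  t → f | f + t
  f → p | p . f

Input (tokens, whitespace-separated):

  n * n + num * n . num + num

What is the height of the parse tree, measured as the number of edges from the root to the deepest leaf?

[e [e [e [t [f [p n]]]] * [t [f [p n]] + [t [f [p num]]]]] * [t [f [p n] . [f [p num]]] + [t [f [p num]]]]]

6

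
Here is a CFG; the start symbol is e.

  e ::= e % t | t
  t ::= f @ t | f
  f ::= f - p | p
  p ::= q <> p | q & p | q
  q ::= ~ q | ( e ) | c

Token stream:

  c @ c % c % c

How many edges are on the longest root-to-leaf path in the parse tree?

8

[e [e [e [t [f [p [q c]]] @ [t [f [p [q c]]]]]] % [t [f [p [q c]]]]] % [t [f [p [q c]]]]]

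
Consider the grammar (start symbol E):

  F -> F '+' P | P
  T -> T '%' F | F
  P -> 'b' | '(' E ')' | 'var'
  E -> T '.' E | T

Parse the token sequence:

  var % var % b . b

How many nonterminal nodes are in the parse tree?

14

[E [T [T [T [F [P var]]] % [F [P var]]] % [F [P b]]] . [E [T [F [P b]]]]]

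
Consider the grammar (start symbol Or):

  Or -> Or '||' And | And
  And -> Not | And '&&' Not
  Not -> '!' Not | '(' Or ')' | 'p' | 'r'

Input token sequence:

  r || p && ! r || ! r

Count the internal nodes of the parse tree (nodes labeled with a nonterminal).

13

[Or [Or [Or [And [Not r]]] || [And [And [Not p]] && [Not ! [Not r]]]] || [And [Not ! [Not r]]]]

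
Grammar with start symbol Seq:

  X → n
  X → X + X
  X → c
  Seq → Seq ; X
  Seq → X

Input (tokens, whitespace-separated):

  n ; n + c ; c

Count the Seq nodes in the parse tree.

[Seq [Seq [Seq [X n]] ; [X [X n] + [X c]]] ; [X c]]

3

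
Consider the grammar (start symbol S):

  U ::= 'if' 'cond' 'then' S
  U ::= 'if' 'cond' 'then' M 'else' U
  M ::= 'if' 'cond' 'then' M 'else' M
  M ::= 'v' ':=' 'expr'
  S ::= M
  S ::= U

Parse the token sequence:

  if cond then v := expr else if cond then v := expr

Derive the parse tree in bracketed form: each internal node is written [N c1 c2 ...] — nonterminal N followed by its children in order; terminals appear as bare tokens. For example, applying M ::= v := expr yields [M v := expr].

[S [U if cond then [M v := expr] else [U if cond then [S [M v := expr]]]]]

S
U
if cond then M else U
if cond then v := expr else U
if cond then v := expr else if cond then S
if cond then v := expr else if cond then M
if cond then v := expr else if cond then v := expr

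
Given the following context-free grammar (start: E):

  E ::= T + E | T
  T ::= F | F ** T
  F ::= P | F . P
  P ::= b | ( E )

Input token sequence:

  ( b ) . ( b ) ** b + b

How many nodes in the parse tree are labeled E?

4

[E [T [F [F [P ( [E [T [F [P b]]]] )]] . [P ( [E [T [F [P b]]]] )]] ** [T [F [P b]]]] + [E [T [F [P b]]]]]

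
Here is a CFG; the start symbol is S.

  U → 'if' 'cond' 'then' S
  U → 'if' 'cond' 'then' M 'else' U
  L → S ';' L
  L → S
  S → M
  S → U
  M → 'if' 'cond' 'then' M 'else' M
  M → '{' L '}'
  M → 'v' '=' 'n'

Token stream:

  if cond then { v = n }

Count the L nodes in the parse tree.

[S [U if cond then [S [M { [L [S [M v = n]]] }]]]]

1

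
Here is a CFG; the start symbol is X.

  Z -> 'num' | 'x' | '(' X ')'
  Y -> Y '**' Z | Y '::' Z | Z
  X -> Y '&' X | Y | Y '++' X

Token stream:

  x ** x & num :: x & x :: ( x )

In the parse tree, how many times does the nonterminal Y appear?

7

[X [Y [Y [Z x]] ** [Z x]] & [X [Y [Y [Z num]] :: [Z x]] & [X [Y [Y [Z x]] :: [Z ( [X [Y [Z x]]] )]]]]]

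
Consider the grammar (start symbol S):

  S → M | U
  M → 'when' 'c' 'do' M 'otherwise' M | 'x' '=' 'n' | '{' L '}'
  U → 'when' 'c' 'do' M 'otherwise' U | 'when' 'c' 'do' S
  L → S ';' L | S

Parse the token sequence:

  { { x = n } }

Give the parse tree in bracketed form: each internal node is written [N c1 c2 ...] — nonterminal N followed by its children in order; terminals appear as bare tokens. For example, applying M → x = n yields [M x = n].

[S [M { [L [S [M { [L [S [M x = n]]] }]]] }]]

S
M
{ L }
{ S }
{ M }
{ { L } }
{ { S } }
{ { M } }
{ { x = n } }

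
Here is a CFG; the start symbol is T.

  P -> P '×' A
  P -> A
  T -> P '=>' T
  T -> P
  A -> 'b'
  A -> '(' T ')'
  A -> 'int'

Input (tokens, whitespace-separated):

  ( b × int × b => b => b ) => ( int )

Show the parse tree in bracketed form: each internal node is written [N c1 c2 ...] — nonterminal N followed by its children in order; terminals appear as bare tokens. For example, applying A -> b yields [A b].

T
P => T
A => T
( T ) => T
( P => T ) => T
( P × A => T ) => T
( P × A × A => T ) => T
( A × A × A => T ) => T
( b × A × A => T ) => T
( b × int × A => T ) => T
( b × int × b => T ) => T
( b × int × b => P => T ) => T
( b × int × b => A => T ) => T
( b × int × b => b => T ) => T
( b × int × b => b => P ) => T
( b × int × b => b => A ) => T
( b × int × b => b => b ) => T
( b × int × b => b => b ) => P
( b × int × b => b => b ) => A
( b × int × b => b => b ) => ( T )
( b × int × b => b => b ) => ( P )
( b × int × b => b => b ) => ( A )
( b × int × b => b => b ) => ( int )

[T [P [A ( [T [P [P [P [A b]] × [A int]] × [A b]] => [T [P [A b]] => [T [P [A b]]]]] )]] => [T [P [A ( [T [P [A int]]] )]]]]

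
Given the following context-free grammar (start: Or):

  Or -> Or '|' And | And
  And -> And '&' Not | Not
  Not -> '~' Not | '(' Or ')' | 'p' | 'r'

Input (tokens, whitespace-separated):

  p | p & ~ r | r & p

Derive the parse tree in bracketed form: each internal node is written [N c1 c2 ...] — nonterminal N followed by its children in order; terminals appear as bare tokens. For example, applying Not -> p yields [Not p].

[Or [Or [Or [And [Not p]]] | [And [And [Not p]] & [Not ~ [Not r]]]] | [And [And [Not r]] & [Not p]]]

Or
Or | And
Or | And | And
And | And | And
Not | And | And
p | And | And
p | And & Not | And
p | Not & Not | And
p | p & Not | And
p | p & ~ Not | And
p | p & ~ r | And
p | p & ~ r | And & Not
p | p & ~ r | Not & Not
p | p & ~ r | r & Not
p | p & ~ r | r & p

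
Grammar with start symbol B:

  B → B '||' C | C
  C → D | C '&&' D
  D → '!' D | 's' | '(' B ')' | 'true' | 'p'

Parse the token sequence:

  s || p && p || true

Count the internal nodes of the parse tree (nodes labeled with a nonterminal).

11

[B [B [B [C [D s]]] || [C [C [D p]] && [D p]]] || [C [D true]]]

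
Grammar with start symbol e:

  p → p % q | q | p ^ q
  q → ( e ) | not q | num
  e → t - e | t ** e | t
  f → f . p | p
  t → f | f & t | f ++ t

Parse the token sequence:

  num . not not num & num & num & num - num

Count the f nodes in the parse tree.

6

[e [t [f [f [p [q num]]] . [p [q not [q not [q num]]]]] & [t [f [p [q num]]] & [t [f [p [q num]]] & [t [f [p [q num]]]]]]] - [e [t [f [p [q num]]]]]]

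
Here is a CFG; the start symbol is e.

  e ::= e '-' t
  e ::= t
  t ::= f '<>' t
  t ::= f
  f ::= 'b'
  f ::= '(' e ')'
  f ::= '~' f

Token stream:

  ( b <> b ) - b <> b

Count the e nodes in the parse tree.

3

[e [e [t [f ( [e [t [f b] <> [t [f b]]]] )]]] - [t [f b] <> [t [f b]]]]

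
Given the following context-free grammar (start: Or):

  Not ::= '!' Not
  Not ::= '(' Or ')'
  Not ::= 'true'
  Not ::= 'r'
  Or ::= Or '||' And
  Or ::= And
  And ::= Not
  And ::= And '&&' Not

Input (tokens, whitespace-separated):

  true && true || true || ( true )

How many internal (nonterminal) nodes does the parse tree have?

[Or [Or [Or [And [And [Not true]] && [Not true]]] || [And [Not true]]] || [And [Not ( [Or [And [Not true]]] )]]]

14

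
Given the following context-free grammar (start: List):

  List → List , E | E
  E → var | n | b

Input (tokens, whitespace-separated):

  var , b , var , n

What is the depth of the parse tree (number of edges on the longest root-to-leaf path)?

5

[List [List [List [List [E var]] , [E b]] , [E var]] , [E n]]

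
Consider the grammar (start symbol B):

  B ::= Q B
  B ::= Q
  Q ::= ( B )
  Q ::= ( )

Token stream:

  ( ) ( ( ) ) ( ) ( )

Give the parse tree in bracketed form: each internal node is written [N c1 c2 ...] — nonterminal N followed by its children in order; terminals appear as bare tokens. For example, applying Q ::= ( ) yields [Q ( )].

[B [Q ( )] [B [Q ( [B [Q ( )]] )] [B [Q ( )] [B [Q ( )]]]]]

B
Q B
( ) B
( ) Q B
( ) ( B ) B
( ) ( Q ) B
( ) ( ( ) ) B
( ) ( ( ) ) Q B
( ) ( ( ) ) ( ) B
( ) ( ( ) ) ( ) Q
( ) ( ( ) ) ( ) ( )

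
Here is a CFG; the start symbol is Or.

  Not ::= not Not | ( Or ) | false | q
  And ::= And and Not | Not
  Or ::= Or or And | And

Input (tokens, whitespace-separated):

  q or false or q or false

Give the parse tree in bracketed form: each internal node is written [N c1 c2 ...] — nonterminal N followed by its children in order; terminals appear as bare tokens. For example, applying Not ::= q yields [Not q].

[Or [Or [Or [Or [And [Not q]]] or [And [Not false]]] or [And [Not q]]] or [And [Not false]]]

Or
Or or And
Or or And or And
Or or And or And or And
And or And or And or And
Not or And or And or And
q or And or And or And
q or Not or And or And
q or false or And or And
q or false or Not or And
q or false or q or And
q or false or q or Not
q or false or q or false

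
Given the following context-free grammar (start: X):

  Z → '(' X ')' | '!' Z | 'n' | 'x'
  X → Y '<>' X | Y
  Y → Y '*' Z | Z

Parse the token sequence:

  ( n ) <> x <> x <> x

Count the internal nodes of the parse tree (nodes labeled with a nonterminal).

[X [Y [Z ( [X [Y [Z n]]] )]] <> [X [Y [Z x]] <> [X [Y [Z x]] <> [X [Y [Z x]]]]]]

15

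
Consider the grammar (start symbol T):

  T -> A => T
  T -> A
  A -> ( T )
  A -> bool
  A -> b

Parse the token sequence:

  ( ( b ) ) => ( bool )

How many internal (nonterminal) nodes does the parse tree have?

[T [A ( [T [A ( [T [A b]] )]] )] => [T [A ( [T [A bool]] )]]]

10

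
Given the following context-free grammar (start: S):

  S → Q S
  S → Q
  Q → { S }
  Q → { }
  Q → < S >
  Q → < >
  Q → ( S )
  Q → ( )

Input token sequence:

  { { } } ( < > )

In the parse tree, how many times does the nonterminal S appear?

4

[S [Q { [S [Q { }]] }] [S [Q ( [S [Q < >]] )]]]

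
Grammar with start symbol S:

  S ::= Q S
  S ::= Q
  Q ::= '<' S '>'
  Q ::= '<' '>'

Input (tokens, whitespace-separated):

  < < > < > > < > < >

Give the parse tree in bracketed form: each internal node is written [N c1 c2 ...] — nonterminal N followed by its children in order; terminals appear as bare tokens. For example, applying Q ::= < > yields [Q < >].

S
Q S
< S > S
< Q S > S
< < > S > S
< < > Q > S
< < > < > > S
< < > < > > Q S
< < > < > > < > S
< < > < > > < > Q
< < > < > > < > < >

[S [Q < [S [Q < >] [S [Q < >]]] >] [S [Q < >] [S [Q < >]]]]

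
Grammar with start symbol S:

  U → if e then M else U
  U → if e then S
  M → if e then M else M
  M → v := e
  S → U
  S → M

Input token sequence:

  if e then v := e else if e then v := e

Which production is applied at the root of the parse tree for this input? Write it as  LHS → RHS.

S → U

[S [U if e then [M v := e] else [U if e then [S [M v := e]]]]]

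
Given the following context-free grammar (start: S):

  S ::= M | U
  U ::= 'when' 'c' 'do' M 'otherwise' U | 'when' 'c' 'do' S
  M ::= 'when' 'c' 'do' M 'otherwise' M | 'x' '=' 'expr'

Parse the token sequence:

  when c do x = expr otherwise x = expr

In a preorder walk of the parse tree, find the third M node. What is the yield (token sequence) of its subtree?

x = expr

[S [M when c do [M x = expr] otherwise [M x = expr]]]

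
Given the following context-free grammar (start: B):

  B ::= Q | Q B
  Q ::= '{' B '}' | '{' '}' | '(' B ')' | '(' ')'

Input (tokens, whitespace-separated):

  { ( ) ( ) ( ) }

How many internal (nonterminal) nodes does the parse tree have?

8

[B [Q { [B [Q ( )] [B [Q ( )] [B [Q ( )]]]] }]]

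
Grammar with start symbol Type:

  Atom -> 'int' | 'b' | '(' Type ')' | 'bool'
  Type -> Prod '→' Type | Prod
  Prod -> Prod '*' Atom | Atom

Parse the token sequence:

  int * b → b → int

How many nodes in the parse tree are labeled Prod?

4

[Type [Prod [Prod [Atom int]] * [Atom b]] → [Type [Prod [Atom b]] → [Type [Prod [Atom int]]]]]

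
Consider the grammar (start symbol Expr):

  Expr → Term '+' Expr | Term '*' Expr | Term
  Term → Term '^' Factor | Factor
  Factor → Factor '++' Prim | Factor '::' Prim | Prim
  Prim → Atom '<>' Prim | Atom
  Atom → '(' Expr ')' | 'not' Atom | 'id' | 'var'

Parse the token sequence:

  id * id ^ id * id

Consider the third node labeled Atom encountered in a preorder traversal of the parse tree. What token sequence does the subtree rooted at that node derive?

[Expr [Term [Factor [Prim [Atom id]]]] * [Expr [Term [Term [Factor [Prim [Atom id]]]] ^ [Factor [Prim [Atom id]]]] * [Expr [Term [Factor [Prim [Atom id]]]]]]]

id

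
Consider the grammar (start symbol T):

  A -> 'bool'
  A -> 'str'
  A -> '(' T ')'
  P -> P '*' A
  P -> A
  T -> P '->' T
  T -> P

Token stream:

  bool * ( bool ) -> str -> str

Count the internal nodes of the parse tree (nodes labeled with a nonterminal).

14

[T [P [P [A bool]] * [A ( [T [P [A bool]]] )]] -> [T [P [A str]] -> [T [P [A str]]]]]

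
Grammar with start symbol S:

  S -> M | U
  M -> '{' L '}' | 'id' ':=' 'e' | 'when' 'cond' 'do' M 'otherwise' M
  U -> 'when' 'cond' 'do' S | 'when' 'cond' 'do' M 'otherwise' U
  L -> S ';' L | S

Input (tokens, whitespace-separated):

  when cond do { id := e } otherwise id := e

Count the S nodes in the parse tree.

2

[S [M when cond do [M { [L [S [M id := e]]] }] otherwise [M id := e]]]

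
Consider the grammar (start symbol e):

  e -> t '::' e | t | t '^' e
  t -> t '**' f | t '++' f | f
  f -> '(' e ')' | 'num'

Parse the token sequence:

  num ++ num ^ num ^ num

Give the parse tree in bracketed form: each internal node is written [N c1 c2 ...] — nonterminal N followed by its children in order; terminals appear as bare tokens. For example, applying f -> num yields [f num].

[e [t [t [f num]] ++ [f num]] ^ [e [t [f num]] ^ [e [t [f num]]]]]

e
t ^ e
t ++ f ^ e
f ++ f ^ e
num ++ f ^ e
num ++ num ^ e
num ++ num ^ t ^ e
num ++ num ^ f ^ e
num ++ num ^ num ^ e
num ++ num ^ num ^ t
num ++ num ^ num ^ f
num ++ num ^ num ^ num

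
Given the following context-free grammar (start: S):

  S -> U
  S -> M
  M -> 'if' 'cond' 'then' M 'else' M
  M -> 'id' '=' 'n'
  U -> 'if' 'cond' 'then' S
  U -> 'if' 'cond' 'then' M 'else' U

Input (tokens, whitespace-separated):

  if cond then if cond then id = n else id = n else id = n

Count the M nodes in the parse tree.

[S [M if cond then [M if cond then [M id = n] else [M id = n]] else [M id = n]]]

5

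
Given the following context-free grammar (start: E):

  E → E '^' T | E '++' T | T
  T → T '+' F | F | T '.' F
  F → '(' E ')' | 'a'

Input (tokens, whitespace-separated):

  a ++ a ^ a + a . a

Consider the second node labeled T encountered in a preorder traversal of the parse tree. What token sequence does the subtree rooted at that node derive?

a

[E [E [E [T [F a]]] ++ [T [F a]]] ^ [T [T [T [F a]] + [F a]] . [F a]]]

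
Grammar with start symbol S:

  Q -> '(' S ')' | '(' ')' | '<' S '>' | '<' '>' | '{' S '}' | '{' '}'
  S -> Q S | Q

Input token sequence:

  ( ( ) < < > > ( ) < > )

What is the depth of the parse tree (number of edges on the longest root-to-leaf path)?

[S [Q ( [S [Q ( )] [S [Q < [S [Q < >]] >] [S [Q ( )] [S [Q < >]]]]] )]]

7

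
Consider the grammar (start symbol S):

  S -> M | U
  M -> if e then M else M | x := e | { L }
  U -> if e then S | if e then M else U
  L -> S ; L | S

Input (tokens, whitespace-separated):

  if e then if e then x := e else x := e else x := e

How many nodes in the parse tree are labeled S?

[S [M if e then [M if e then [M x := e] else [M x := e]] else [M x := e]]]

1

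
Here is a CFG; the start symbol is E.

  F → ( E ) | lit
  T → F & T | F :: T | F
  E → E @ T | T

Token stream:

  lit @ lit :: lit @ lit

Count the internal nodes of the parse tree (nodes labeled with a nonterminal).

11

[E [E [E [T [F lit]]] @ [T [F lit] :: [T [F lit]]]] @ [T [F lit]]]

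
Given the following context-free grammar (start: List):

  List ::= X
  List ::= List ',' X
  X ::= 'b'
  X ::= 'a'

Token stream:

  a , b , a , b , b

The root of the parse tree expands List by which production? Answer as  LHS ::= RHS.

List ::= List ',' X

[List [List [List [List [List [X a]] , [X b]] , [X a]] , [X b]] , [X b]]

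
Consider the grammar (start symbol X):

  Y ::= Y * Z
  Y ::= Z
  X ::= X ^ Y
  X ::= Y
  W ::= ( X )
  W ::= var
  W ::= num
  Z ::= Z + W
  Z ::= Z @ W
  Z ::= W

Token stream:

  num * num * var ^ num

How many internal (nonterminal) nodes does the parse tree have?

[X [X [Y [Y [Y [Z [W num]]] * [Z [W num]]] * [Z [W var]]]] ^ [Y [Z [W num]]]]

14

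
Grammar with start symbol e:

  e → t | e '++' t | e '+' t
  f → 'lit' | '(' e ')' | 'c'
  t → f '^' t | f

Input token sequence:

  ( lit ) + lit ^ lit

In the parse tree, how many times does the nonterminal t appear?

4

[e [e [t [f ( [e [t [f lit]]] )]]] + [t [f lit] ^ [t [f lit]]]]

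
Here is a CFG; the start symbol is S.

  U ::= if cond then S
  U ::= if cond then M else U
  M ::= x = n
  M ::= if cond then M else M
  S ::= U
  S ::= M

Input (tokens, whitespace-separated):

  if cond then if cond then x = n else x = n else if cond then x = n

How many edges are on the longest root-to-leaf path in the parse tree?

[S [U if cond then [M if cond then [M x = n] else [M x = n]] else [U if cond then [S [M x = n]]]]]

5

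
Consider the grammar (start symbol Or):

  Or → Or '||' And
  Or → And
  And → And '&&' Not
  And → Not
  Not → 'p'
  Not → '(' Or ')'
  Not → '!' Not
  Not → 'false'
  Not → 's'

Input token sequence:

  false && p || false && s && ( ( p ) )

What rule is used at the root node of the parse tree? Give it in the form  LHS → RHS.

[Or [Or [And [And [Not false]] && [Not p]]] || [And [And [And [Not false]] && [Not s]] && [Not ( [Or [And [Not ( [Or [And [Not p]]] )]]] )]]]

Or → Or '||' And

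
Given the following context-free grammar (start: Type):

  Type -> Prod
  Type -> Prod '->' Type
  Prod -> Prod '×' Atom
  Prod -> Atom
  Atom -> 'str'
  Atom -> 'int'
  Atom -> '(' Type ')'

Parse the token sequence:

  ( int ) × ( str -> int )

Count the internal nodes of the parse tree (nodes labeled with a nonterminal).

[Type [Prod [Prod [Atom ( [Type [Prod [Atom int]]] )]] × [Atom ( [Type [Prod [Atom str]] -> [Type [Prod [Atom int]]]] )]]]

14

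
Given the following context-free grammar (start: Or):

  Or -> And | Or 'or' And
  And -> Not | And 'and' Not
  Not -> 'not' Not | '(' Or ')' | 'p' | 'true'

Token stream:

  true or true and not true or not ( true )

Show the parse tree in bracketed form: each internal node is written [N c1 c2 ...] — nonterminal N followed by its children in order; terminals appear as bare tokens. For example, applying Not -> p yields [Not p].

Or
Or or And
Or or And or And
And or And or And
Not or And or And
true or And or And
true or And and Not or And
true or Not and Not or And
true or true and Not or And
true or true and not Not or And
true or true and not true or And
true or true and not true or Not
true or true and not true or not Not
true or true and not true or not ( Or )
true or true and not true or not ( And )
true or true and not true or not ( Not )
true or true and not true or not ( true )

[Or [Or [Or [And [Not true]]] or [And [And [Not true]] and [Not not [Not true]]]] or [And [Not not [Not ( [Or [And [Not true]]] )]]]]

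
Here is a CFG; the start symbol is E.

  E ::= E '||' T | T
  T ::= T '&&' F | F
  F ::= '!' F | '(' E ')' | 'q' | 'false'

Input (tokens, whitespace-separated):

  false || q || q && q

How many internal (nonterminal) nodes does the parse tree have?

[E [E [E [T [F false]]] || [T [F q]]] || [T [T [F q]] && [F q]]]

11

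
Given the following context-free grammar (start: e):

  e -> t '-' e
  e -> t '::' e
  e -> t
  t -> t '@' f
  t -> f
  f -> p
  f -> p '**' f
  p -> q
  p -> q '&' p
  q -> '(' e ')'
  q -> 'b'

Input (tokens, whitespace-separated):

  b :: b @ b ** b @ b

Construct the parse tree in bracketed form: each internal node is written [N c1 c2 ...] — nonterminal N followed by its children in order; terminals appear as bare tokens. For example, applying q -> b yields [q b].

e
t :: e
f :: e
p :: e
q :: e
b :: e
b :: t
b :: t @ f
b :: t @ f @ f
b :: f @ f @ f
b :: p @ f @ f
b :: q @ f @ f
b :: b @ f @ f
b :: b @ p ** f @ f
b :: b @ q ** f @ f
b :: b @ b ** f @ f
b :: b @ b ** p @ f
b :: b @ b ** q @ f
b :: b @ b ** b @ f
b :: b @ b ** b @ p
b :: b @ b ** b @ q
b :: b @ b ** b @ b

[e [t [f [p [q b]]]] :: [e [t [t [t [f [p [q b]]]] @ [f [p [q b]] ** [f [p [q b]]]]] @ [f [p [q b]]]]]]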